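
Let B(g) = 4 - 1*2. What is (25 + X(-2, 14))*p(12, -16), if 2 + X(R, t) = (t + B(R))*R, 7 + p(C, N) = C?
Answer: -45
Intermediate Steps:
B(g) = 2 (B(g) = 4 - 2 = 2)
p(C, N) = -7 + C
X(R, t) = -2 + R*(2 + t) (X(R, t) = -2 + (t + 2)*R = -2 + (2 + t)*R = -2 + R*(2 + t))
(25 + X(-2, 14))*p(12, -16) = (25 + (-2 + 2*(-2) - 2*14))*(-7 + 12) = (25 + (-2 - 4 - 28))*5 = (25 - 34)*5 = -9*5 = -45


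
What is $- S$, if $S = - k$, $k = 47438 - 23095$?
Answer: $24343$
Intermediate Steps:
$k = 24343$
$S = -24343$ ($S = \left(-1\right) 24343 = -24343$)
$- S = \left(-1\right) \left(-24343\right) = 24343$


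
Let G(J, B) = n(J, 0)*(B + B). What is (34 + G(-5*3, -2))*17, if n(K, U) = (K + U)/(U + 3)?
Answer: 918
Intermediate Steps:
n(K, U) = (K + U)/(3 + U)
G(J, B) = 2*B*J/3 (G(J, B) = ((J + 0)/(3 + 0))*(B + B) = (J/3)*(2*B) = 2*B*J/3)
(34 + G(-5*3, -2))*17 = (34 + (2/3)*(-2)*(-5*3))*17 = (34 + (2/3)*(-2)*(-15))*17 = (34 + 20)*17 = 54*17 = 918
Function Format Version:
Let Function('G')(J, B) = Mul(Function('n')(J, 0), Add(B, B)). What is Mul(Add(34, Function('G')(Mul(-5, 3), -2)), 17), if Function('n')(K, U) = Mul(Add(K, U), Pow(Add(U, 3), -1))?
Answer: 918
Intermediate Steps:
Function('n')(K, U) = Mul(Pow(Add(3, U), -1), Add(K, U)) (Function('n')(K, U) = Mul(Add(K, U), Pow(Add(3, U), -1)) = Mul(Pow(Add(3, U), -1), Add(K, U)))
Function('G')(J, B) = Mul(Rational(2, 3), B, J) (Function('G')(J, B) = Mul(Mul(Pow(Add(3, 0), -1), Add(J, 0)), Add(B, B)) = Mul(Mul(Pow(3, -1), J), Mul(2, B)) = Mul(Mul(Rational(1, 3), J), Mul(2, B)) = Mul(Rational(2, 3), B, J))
Mul(Add(34, Function('G')(Mul(-5, 3), -2)), 17) = Mul(Add(34, Mul(Rational(2, 3), -2, Mul(-5, 3))), 17) = Mul(Add(34, Mul(Rational(2, 3), -2, -15)), 17) = Mul(Add(34, 20), 17) = Mul(54, 17) = 918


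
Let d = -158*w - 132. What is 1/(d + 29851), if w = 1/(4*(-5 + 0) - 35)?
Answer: 55/1634703 ≈ 3.3645e-5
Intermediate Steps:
w = -1/55 (w = 1/(4*(-5) - 35) = 1/(-20 - 35) = 1/(-55) = -1/55 ≈ -0.018182)
d = -7102/55 (d = -158*(-1/55) - 132 = 158/55 - 132 = -7102/55 ≈ -129.13)
1/(d + 29851) = 1/(-7102/55 + 29851) = 1/(1634703/55) = 55/1634703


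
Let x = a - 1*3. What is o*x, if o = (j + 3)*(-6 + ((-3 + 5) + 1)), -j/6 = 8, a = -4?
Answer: -945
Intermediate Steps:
j = -48 (j = -6*8 = -48)
o = 135 (o = (-48 + 3)*(-6 + ((-3 + 5) + 1)) = -45*(-6 + (2 + 1)) = -45*(-6 + 3) = -45*(-3) = 135)
x = -7 (x = -4 - 1*3 = -4 - 3 = -7)
o*x = 135*(-7) = -945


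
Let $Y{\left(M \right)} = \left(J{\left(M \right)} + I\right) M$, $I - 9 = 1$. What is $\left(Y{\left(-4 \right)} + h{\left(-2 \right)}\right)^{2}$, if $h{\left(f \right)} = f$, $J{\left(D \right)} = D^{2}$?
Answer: $11236$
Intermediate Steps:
$I = 10$ ($I = 9 + 1 = 10$)
$Y{\left(M \right)} = M \left(10 + M^{2}\right)$ ($Y{\left(M \right)} = \left(M^{2} + 10\right) M = \left(10 + M^{2}\right) M = M \left(10 + M^{2}\right)$)
$\left(Y{\left(-4 \right)} + h{\left(-2 \right)}\right)^{2} = \left(- 4 \left(10 + \left(-4\right)^{2}\right) - 2\right)^{2} = \left(- 4 \left(10 + 16\right) - 2\right)^{2} = \left(\left(-4\right) 26 - 2\right)^{2} = \left(-104 - 2\right)^{2} = \left(-106\right)^{2} = 11236$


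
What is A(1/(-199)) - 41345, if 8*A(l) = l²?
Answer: -13098426759/316808 ≈ -41345.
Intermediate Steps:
A(l) = l²/8
A(1/(-199)) - 41345 = (1/(-199))²/8 - 41345 = (-1/199)²/8 - 41345 = (⅛)*(1/39601) - 41345 = 1/316808 - 41345 = -13098426759/316808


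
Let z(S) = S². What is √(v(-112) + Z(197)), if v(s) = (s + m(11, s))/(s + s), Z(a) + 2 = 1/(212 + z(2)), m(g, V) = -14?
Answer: I*√1857/36 ≈ 1.197*I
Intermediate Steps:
Z(a) = -431/216 (Z(a) = -2 + 1/(212 + 2²) = -2 + 1/(212 + 4) = -2 + 1/216 = -431/216)
v(s) = (-14 + s)/(2*s) (v(s) = (s - 14)/(s + s) = (-14 + s)/((2*s)) = (-14 + s)*(1/(2*s)) = (-14 + s)/(2*s))
√(v(-112) + Z(197)) = √((½)*(-14 - 112)/(-112) - 431/216) = √((½)*(-1/112)*(-126) - 431/216) = √(9/16 - 431/216) = √(-619/432) = I*√1857/36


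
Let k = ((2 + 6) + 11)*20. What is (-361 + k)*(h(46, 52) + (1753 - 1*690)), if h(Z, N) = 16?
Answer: 20501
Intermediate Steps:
k = 380 (k = (8 + 11)*20 = 19*20 = 380)
(-361 + k)*(h(46, 52) + (1753 - 1*690)) = (-361 + 380)*(16 + (1753 - 1*690)) = 19*(16 + (1753 - 690)) = 19*(16 + 1063) = 19*1079 = 20501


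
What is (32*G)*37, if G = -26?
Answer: -30784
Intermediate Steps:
(32*G)*37 = (32*(-26))*37 = -832*37 = -30784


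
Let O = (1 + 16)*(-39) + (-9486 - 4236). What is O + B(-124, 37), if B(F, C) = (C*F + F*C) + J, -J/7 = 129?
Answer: -24464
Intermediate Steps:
J = -903 (J = -7*129 = -903)
B(F, C) = -903 + 2*C*F (B(F, C) = (C*F + F*C) - 903 = (C*F + C*F) - 903 = 2*C*F - 903 = -903 + 2*C*F)
O = -14385 (O = 17*(-39) - 13722 = -663 - 13722 = -14385)
O + B(-124, 37) = -14385 + (-903 + 2*37*(-124)) = -14385 + (-903 - 9176) = -14385 - 10079 = -24464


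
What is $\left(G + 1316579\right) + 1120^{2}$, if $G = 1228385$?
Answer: $3799364$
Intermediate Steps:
$\left(G + 1316579\right) + 1120^{2} = \left(1228385 + 1316579\right) + 1120^{2} = 2544964 + 1254400 = 3799364$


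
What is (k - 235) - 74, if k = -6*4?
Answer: -333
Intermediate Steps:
k = -24
(k - 235) - 74 = (-24 - 235) - 74 = -259 - 74 = -333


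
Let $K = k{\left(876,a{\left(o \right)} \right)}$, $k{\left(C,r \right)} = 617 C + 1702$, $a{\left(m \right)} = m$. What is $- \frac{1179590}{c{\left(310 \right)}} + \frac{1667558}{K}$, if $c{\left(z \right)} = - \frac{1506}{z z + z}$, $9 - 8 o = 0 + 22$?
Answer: $\frac{15415155097472737}{204136041} \approx 7.5514 \cdot 10^{7}$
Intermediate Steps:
$o = - \frac{13}{8}$ ($o = \frac{9}{8} - \frac{0 + 22}{8} = \frac{9}{8} - \frac{11}{4} = - \frac{13}{8} \approx -1.625$)
$k{\left(C,r \right)} = 1702 + 617 C$
$K = 542194$ ($K = 1702 + 617 \cdot 876 = 1702 + 540492 = 542194$)
$c{\left(z \right)} = - \frac{1506}{z + z^{2}}$ ($c{\left(z \right)} = - \frac{1506}{z^{2} + z} = - \frac{1506}{z + z^{2}}$)
$- \frac{1179590}{c{\left(310 \right)}} + \frac{1667558}{K} = - \frac{1179590}{\left(-1506\right) \frac{1}{310} \frac{1}{1 + 310}} + \frac{1667558}{542194} = - \frac{1179590}{\left(-1506\right) \frac{1}{310} \cdot \frac{1}{311}} + 1667558 \cdot \frac{1}{542194} = - \frac{1179590}{\left(-1506\right) \frac{1}{310} \cdot \frac{1}{311}} + \frac{833779}{271097} = - \frac{1179590}{- \frac{753}{48205}} + \frac{833779}{271097} = \left(-1179590\right) \left(- \frac{48205}{753}\right) + \frac{833779}{271097} = \frac{56862135950}{753} + \frac{833779}{271097} = \frac{15415155097472737}{204136041}$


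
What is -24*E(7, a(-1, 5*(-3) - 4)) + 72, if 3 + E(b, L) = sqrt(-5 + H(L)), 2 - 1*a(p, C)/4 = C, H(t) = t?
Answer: 144 - 24*sqrt(79) ≈ -69.317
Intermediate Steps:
a(p, C) = 8 - 4*C
E(b, L) = -3 + sqrt(-5 + L)
-24*E(7, a(-1, 5*(-3) - 4)) + 72 = -24*(-3 + sqrt(-5 + (8 - 4*(5*(-3) - 4)))) + 72 = -24*(-3 + sqrt(-5 + (8 - 4*(-15 - 4)))) + 72 = -24*(-3 + sqrt(-5 + (8 - 4*(-19)))) + 72 = -24*(-3 + sqrt(-5 + (8 + 76))) + 72 = -24*(-3 + sqrt(-5 + 84)) + 72 = -24*(-3 + sqrt(79)) + 72 = (72 - 24*sqrt(79)) + 72 = 144 - 24*sqrt(79)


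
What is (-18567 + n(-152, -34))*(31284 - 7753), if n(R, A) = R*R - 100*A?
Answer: 186765547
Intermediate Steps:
n(R, A) = R² - 100*A
(-18567 + n(-152, -34))*(31284 - 7753) = (-18567 + ((-152)² - 100*(-34)))*(31284 - 7753) = (-18567 + (23104 + 3400))*23531 = (-18567 + 26504)*23531 = 7937*23531 = 186765547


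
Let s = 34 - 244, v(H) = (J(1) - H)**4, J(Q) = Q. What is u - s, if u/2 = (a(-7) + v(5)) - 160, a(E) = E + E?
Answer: 374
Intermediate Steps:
v(H) = (1 - H)**4
a(E) = 2*E
u = 164 (u = 2*((2*(-7) + (-1 + 5)**4) - 160) = 2*((-14 + 4**4) - 160) = 2*((-14 + 256) - 160) = 2*(242 - 160) = 2*82 = 164)
s = -210
u - s = 164 - 1*(-210) = 164 + 210 = 374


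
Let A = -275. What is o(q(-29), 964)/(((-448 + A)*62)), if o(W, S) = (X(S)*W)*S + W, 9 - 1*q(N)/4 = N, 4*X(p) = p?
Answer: -17656700/22413 ≈ -787.79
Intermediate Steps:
X(p) = p/4
q(N) = 36 - 4*N
o(W, S) = W + W*S²/4 (o(W, S) = ((S/4)*W)*S + W = (S*W/4)*S + W = W*S²/4 + W = W + W*S²/4)
o(q(-29), 964)/(((-448 + A)*62)) = ((36 - 4*(-29))*(4 + 964²)/4)/(((-448 - 275)*62)) = ((36 + 116)*(4 + 929296)/4)/((-723*62)) = ((¼)*152*929300)/(-44826) = 35313400*(-1/44826) = -17656700/22413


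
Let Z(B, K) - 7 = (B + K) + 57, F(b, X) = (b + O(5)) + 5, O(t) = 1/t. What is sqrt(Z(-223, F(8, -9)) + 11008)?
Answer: sqrt(271555)/5 ≈ 104.22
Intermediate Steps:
O(t) = 1/t
F(b, X) = 26/5 + b (F(b, X) = (b + 1/5) + 5 = (1/5 + b) + 5 = 26/5 + b)
Z(B, K) = 64 + B + K (Z(B, K) = 7 + ((B + K) + 57) = 7 + (57 + B + K) = 64 + B + K)
sqrt(Z(-223, F(8, -9)) + 11008) = sqrt((64 - 223 + (26/5 + 8)) + 11008) = sqrt((64 - 223 + 66/5) + 11008) = sqrt(-729/5 + 11008) = sqrt(54311/5) = sqrt(271555)/5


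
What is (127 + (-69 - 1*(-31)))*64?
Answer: 5696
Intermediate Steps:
(127 + (-69 - 1*(-31)))*64 = (127 + (-69 + 31))*64 = (127 - 38)*64 = 89*64 = 5696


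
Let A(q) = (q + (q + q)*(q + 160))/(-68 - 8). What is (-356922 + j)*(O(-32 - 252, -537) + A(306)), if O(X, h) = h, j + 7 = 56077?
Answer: 24542754030/19 ≈ 1.2917e+9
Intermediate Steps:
j = 56070 (j = -7 + 56077 = 56070)
A(q) = -q/76 - q*(160 + q)/38 (A(q) = (q + (2*q)*(160 + q))/(-76) = (q + 2*q*(160 + q))*(-1/76) = -q/76 - q*(160 + q)/38)
(-356922 + j)*(O(-32 - 252, -537) + A(306)) = (-356922 + 56070)*(-537 - 1/76*306*(321 + 2*306)) = -300852*(-537 - 1/76*306*(321 + 612)) = -300852*(-537 - 1/76*306*933) = -300852*(-537 - 142749/38) = -300852*(-163155/38) = 24542754030/19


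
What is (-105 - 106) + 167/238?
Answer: -50051/238 ≈ -210.30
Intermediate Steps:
(-105 - 106) + 167/238 = -211 + 167*(1/238) = -211 + 167/238 = -50051/238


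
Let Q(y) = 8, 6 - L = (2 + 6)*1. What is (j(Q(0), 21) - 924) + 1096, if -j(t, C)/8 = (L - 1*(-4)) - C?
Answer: 324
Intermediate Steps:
L = -2 (L = 6 - (2 + 6) = 6 - 8 = -2)
j(t, C) = -16 + 8*C (j(t, C) = -8*((-2 - 1*(-4)) - C) = -8*((-2 + 4) - C) = -8*(2 - C) = -16 + 8*C)
(j(Q(0), 21) - 924) + 1096 = ((-16 + 8*21) - 924) + 1096 = ((-16 + 168) - 924) + 1096 = (152 - 924) + 1096 = -772 + 1096 = 324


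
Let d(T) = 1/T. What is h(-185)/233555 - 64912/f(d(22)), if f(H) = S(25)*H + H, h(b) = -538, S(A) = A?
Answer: -166765750754/3036215 ≈ -54926.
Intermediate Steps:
f(H) = 26*H (f(H) = 25*H + H = 26*H)
h(-185)/233555 - 64912/f(d(22)) = -538/233555 - 64912/(26/22) = -538*1/233555 - 64912/(26*(1/22)) = -538/233555 - 64912/13/11 = -538/233555 - 64912*11/13 = -538/233555 - 714032/13 = -166765750754/3036215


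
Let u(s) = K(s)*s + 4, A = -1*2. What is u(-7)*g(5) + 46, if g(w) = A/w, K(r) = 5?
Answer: 292/5 ≈ 58.400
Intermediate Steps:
A = -2
u(s) = 4 + 5*s (u(s) = 5*s + 4 = 4 + 5*s)
g(w) = -2/w
u(-7)*g(5) + 46 = (4 + 5*(-7))*(-2/5) + 46 = (4 - 35)*(-2*⅕) + 46 = -31*(-⅖) + 46 = 62/5 + 46 = 292/5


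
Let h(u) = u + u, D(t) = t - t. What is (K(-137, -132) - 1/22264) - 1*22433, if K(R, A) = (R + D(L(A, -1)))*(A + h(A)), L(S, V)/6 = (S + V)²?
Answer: 708418215/22264 ≈ 31819.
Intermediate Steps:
L(S, V) = 6*(S + V)²
D(t) = 0
h(u) = 2*u
K(R, A) = 3*A*R (K(R, A) = (R + 0)*(A + 2*A) = R*(3*A) = 3*A*R)
(K(-137, -132) - 1/22264) - 1*22433 = (3*(-132)*(-137) - 1/22264) - 1*22433 = (54252 - 1*1/22264) - 22433 = (54252 - 1/22264) - 22433 = 1207866527/22264 - 22433 = 708418215/22264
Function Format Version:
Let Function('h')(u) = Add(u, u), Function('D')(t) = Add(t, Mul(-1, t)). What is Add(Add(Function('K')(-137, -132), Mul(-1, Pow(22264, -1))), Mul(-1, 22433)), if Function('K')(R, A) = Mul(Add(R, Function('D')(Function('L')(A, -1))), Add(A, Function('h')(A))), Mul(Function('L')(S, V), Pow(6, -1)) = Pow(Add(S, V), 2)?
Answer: Rational(708418215, 22264) ≈ 31819.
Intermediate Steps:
Function('L')(S, V) = Mul(6, Pow(Add(S, V), 2))
Function('D')(t) = 0
Function('h')(u) = Mul(2, u)
Function('K')(R, A) = Mul(3, A, R) (Function('K')(R, A) = Mul(Add(R, 0), Add(A, Mul(2, A))) = Mul(R, Mul(3, A)) = Mul(3, A, R))
Add(Add(Function('K')(-137, -132), Mul(-1, Pow(22264, -1))), Mul(-1, 22433)) = Add(Add(Mul(3, -132, -137), Mul(-1, Pow(22264, -1))), Mul(-1, 22433)) = Add(Add(54252, Mul(-1, Rational(1, 22264))), -22433) = Add(Add(54252, Rational(-1, 22264)), -22433) = Add(Rational(1207866527, 22264), -22433) = Rational(708418215, 22264)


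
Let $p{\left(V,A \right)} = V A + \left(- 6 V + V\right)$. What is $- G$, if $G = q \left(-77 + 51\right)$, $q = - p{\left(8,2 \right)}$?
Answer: $624$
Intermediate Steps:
$p{\left(V,A \right)} = - 5 V + A V$ ($p{\left(V,A \right)} = A V - 5 V = - 5 V + A V$)
$q = 24$ ($q = - 8 \left(-5 + 2\right) = - 8 \left(-3\right) = \left(-1\right) \left(-24\right) = 24$)
$G = -624$ ($G = 24 \left(-77 + 51\right) = 24 \left(-26\right) = -624$)
$- G = \left(-1\right) \left(-624\right) = 624$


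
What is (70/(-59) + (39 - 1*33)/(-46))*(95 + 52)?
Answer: -262689/1357 ≈ -193.58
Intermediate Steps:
(70/(-59) + (39 - 1*33)/(-46))*(95 + 52) = (70*(-1/59) + (39 - 33)*(-1/46))*147 = (-70/59 + 6*(-1/46))*147 = (-70/59 - 3/23)*147 = -1787/1357*147 = -262689/1357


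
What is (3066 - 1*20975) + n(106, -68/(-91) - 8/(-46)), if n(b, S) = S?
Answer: -37481609/2093 ≈ -17908.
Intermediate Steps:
(3066 - 1*20975) + n(106, -68/(-91) - 8/(-46)) = (3066 - 1*20975) + (-68/(-91) - 8/(-46)) = (3066 - 20975) + (-68*(-1/91) - 8*(-1/46)) = -17909 + (68/91 + 4/23) = -17909 + 1928/2093 = -37481609/2093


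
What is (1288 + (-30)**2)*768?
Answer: 1680384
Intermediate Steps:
(1288 + (-30)**2)*768 = (1288 + 900)*768 = 2188*768 = 1680384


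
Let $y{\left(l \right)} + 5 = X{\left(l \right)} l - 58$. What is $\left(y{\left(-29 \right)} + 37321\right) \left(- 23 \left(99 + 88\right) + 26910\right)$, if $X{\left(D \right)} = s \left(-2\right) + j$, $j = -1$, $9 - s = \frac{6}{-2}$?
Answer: $858757647$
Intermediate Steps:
$s = 12$ ($s = 9 - \frac{6}{-2} = 9 - 6 \left(- \frac{1}{2}\right) = 9 - -3 = 9 + 3 = 12$)
$X{\left(D \right)} = -25$ ($X{\left(D \right)} = 12 \left(-2\right) - 1 = -24 - 1 = -25$)
$y{\left(l \right)} = -63 - 25 l$ ($y{\left(l \right)} = -5 - \left(58 + 25 l\right) = -63 - 25 l$)
$\left(y{\left(-29 \right)} + 37321\right) \left(- 23 \left(99 + 88\right) + 26910\right) = \left(\left(-63 - -725\right) + 37321\right) \left(- 23 \left(99 + 88\right) + 26910\right) = \left(\left(-63 + 725\right) + 37321\right) \left(\left(-23\right) 187 + 26910\right) = \left(662 + 37321\right) \left(-4301 + 26910\right) = 37983 \cdot 22609 = 858757647$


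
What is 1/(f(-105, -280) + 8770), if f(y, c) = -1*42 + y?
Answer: 1/8623 ≈ 0.00011597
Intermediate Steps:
f(y, c) = -42 + y
1/(f(-105, -280) + 8770) = 1/((-42 - 105) + 8770) = 1/(-147 + 8770) = 1/8623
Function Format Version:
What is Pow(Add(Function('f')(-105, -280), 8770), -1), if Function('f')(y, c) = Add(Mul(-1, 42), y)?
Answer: Rational(1, 8623) ≈ 0.00011597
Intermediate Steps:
Function('f')(y, c) = Add(-42, y)
Pow(Add(Function('f')(-105, -280), 8770), -1) = Pow(Add(Add(-42, -105), 8770), -1) = Pow(Add(-147, 8770), -1) = Pow(8623, -1) = Rational(1, 8623)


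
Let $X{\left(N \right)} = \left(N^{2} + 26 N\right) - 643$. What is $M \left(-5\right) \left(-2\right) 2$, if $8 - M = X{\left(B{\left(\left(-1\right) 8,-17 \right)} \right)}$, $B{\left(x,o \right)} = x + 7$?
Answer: $13520$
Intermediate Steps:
$B{\left(x,o \right)} = 7 + x$
$X{\left(N \right)} = -643 + N^{2} + 26 N$
$M = 676$ ($M = 8 - \left(-643 + \left(7 - 8\right)^{2} + 26 \left(7 - 8\right)\right) = 8 - \left(-643 + \left(-1\right)^{2} + 26 \left(-1\right)\right) = 8 - \left(-643 + 1 - 26\right) = 8 - -668 = 8 + 668 = 676$)
$M \left(-5\right) \left(-2\right) 2 = 676 \left(-5\right) \left(-2\right) 2 = 676 \cdot 10 \cdot 2 = 676 \cdot 20 = 13520$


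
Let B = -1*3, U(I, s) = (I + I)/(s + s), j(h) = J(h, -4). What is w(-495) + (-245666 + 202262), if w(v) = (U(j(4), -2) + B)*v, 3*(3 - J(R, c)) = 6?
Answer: -83343/2 ≈ -41672.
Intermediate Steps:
J(R, c) = 1 (J(R, c) = 3 - 1/3*6 = 3 - 2 = 1)
j(h) = 1
U(I, s) = I/s (U(I, s) = (2*I)/((2*s)) = (2*I)*(1/(2*s)) = I/s)
B = -3
w(v) = -7*v/2 (w(v) = (1/(-2) - 3)*v = (1*(-1/2) - 3)*v = (-1/2 - 3)*v = -7*v/2)
w(-495) + (-245666 + 202262) = -7/2*(-495) + (-245666 + 202262) = 3465/2 - 43404 = -83343/2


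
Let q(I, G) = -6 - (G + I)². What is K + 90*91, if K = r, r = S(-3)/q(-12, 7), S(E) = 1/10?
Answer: 2538899/310 ≈ 8190.0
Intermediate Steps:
S(E) = ⅒
r = -1/310 (r = 1/(10*(-6 - (7 - 12)²)) = 1/(10*(-6 - 1*(-5)²)) = 1/(10*(-6 - 1*25)) = 1/(10*(-6 - 25)) = (⅒)/(-31) = (⅒)*(-1/31) = -1/310 ≈ -0.0032258)
K = -1/310 ≈ -0.0032258
K + 90*91 = -1/310 + 90*91 = -1/310 + 8190 = 2538899/310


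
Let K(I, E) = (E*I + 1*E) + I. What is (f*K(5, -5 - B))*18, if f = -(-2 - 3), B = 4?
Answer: -4410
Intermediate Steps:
K(I, E) = E + I + E*I (K(I, E) = (E*I + E) + I = (E + E*I) + I = E + I + E*I)
f = 5 (f = -1*(-5) = 5)
(f*K(5, -5 - B))*18 = (5*((-5 - 1*4) + 5 + (-5 - 1*4)*5))*18 = (5*((-5 - 4) + 5 + (-5 - 4)*5))*18 = (5*(-9 + 5 - 9*5))*18 = (5*(-9 + 5 - 45))*18 = (5*(-49))*18 = -245*18 = -4410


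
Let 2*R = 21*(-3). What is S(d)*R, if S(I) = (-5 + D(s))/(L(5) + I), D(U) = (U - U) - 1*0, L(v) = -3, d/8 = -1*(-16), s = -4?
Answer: 63/50 ≈ 1.2600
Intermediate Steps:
R = -63/2 (R = (21*(-3))/2 = (1/2)*(-63) = -63/2 ≈ -31.500)
d = 128 (d = 8*(-1*(-16)) = 8*16 = 128)
D(U) = 0 (D(U) = 0 + 0 = 0)
S(I) = -5/(-3 + I) (S(I) = (-5 + 0)/(-3 + I) = -5/(-3 + I))
S(d)*R = -5/(-3 + 128)*(-63/2) = -5/125*(-63/2) = -5*1/125*(-63/2) = -1/25*(-63/2) = 63/50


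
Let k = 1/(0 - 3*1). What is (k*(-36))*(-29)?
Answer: -348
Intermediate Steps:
k = -⅓ (k = 1/(0 - 3) = 1/(-3) = -⅓ ≈ -0.33333)
(k*(-36))*(-29) = -⅓*(-36)*(-29) = 12*(-29) = -348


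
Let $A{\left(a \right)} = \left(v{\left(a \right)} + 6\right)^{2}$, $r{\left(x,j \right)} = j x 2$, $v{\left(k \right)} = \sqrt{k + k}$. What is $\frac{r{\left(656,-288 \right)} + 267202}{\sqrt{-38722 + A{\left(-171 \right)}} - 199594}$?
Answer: $\frac{110654}{199594 - \sqrt{-38722 + \left(6 + 3 i \sqrt{38}\right)^{2}}} \approx 0.5544 + 0.00054874 i$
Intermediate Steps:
$v{\left(k \right)} = \sqrt{2} \sqrt{k}$ ($v{\left(k \right)} = \sqrt{2 k} = \sqrt{2} \sqrt{k}$)
$r{\left(x,j \right)} = 2 j x$
$A{\left(a \right)} = \left(6 + \sqrt{2} \sqrt{a}\right)^{2}$ ($A{\left(a \right)} = \left(\sqrt{2} \sqrt{a} + 6\right)^{2} = \left(6 + \sqrt{2} \sqrt{a}\right)^{2}$)
$\frac{r{\left(656,-288 \right)} + 267202}{\sqrt{-38722 + A{\left(-171 \right)}} - 199594} = \frac{2 \left(-288\right) 656 + 267202}{\sqrt{-38722 + \left(6 + \sqrt{2} \sqrt{-171}\right)^{2}} - 199594} = \frac{-377856 + 267202}{\sqrt{-38722 + \left(6 + \sqrt{2} \cdot 3 i \sqrt{19}\right)^{2}} - 199594} = - \frac{110654}{\sqrt{-38722 + \left(6 + 3 i \sqrt{38}\right)^{2}} - 199594} = - \frac{110654}{-199594 + \sqrt{-38722 + \left(6 + 3 i \sqrt{38}\right)^{2}}}$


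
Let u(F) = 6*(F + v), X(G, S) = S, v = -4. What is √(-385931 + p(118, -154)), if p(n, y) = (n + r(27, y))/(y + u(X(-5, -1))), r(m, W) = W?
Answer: I*√816629582/46 ≈ 621.23*I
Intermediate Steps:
u(F) = -24 + 6*F (u(F) = 6*(F - 4) = 6*(-4 + F) = -24 + 6*F)
p(n, y) = (n + y)/(-30 + y) (p(n, y) = (n + y)/(y + (-24 + 6*(-1))) = (n + y)/(y + (-24 - 6)) = (n + y)/(y - 30) = (n + y)/(-30 + y))
√(-385931 + p(118, -154)) = √(-385931 + (118 - 154)/(-30 - 154)) = √(-385931 - 36/(-184)) = √(-385931 - 1/184*(-36)) = √(-385931 + 9/46) = √(-17752817/46) = I*√816629582/46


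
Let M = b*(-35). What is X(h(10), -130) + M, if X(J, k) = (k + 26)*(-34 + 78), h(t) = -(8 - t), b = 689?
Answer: -28691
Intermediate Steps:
M = -24115 (M = 689*(-35) = -24115)
h(t) = -8 + t
X(J, k) = 1144 + 44*k (X(J, k) = (26 + k)*44 = 1144 + 44*k)
X(h(10), -130) + M = (1144 + 44*(-130)) - 24115 = (1144 - 5720) - 24115 = -4576 - 24115 = -28691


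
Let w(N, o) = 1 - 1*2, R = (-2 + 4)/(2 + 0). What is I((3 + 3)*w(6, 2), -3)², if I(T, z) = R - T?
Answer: 49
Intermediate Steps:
R = 1 (R = 2/2 = 2*(½) = 1)
w(N, o) = -1 (w(N, o) = 1 - 2 = -1)
I(T, z) = 1 - T
I((3 + 3)*w(6, 2), -3)² = (1 - (3 + 3)*(-1))² = (1 - 6*(-1))² = (1 - 1*(-6))² = (1 + 6)² = 7² = 49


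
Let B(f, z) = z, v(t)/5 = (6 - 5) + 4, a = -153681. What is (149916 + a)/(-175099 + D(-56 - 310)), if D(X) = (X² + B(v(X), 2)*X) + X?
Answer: 3765/42241 ≈ 0.089131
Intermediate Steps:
v(t) = 25 (v(t) = 5*((6 - 5) + 4) = 5*(1 + 4) = 5*5 = 25)
D(X) = X² + 3*X (D(X) = (X² + 2*X) + X = X² + 3*X)
(149916 + a)/(-175099 + D(-56 - 310)) = (149916 - 153681)/(-175099 + (-56 - 310)*(3 + (-56 - 310))) = -3765/(-175099 - 366*(3 - 366)) = -3765/(-175099 - 366*(-363)) = -3765/(-175099 + 132858) = -3765/(-42241) = -3765*(-1/42241) = 3765/42241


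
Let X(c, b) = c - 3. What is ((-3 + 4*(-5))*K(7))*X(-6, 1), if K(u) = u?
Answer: 1449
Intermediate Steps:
X(c, b) = -3 + c
((-3 + 4*(-5))*K(7))*X(-6, 1) = ((-3 + 4*(-5))*7)*(-3 - 6) = ((-3 - 20)*7)*(-9) = -23*7*(-9) = -161*(-9) = 1449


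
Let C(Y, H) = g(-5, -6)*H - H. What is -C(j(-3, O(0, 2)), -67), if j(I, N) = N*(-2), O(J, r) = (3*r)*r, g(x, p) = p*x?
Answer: 1943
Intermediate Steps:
O(J, r) = 3*r²
j(I, N) = -2*N
C(Y, H) = 29*H (C(Y, H) = (-6*(-5))*H - H = 30*H - H = 29*H)
-C(j(-3, O(0, 2)), -67) = -29*(-67) = -1*(-1943) = 1943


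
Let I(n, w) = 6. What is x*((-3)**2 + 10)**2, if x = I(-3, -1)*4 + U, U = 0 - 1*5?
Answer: 6859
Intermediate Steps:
U = -5 (U = 0 - 5 = -5)
x = 19 (x = 6*4 - 5 = 24 - 5 = 19)
x*((-3)**2 + 10)**2 = 19*((-3)**2 + 10)**2 = 19*(9 + 10)**2 = 19*19**2 = 19*361 = 6859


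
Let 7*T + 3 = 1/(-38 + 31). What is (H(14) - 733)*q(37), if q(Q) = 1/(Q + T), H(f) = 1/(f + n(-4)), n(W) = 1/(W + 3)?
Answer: -155624/7761 ≈ -20.052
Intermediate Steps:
n(W) = 1/(3 + W)
T = -22/49 (T = -3/7 + 1/(7*(-38 + 31)) = -3/7 + (⅐)/(-7) = -3/7 + (⅐)*(-⅐) = -3/7 - 1/49 = -22/49 ≈ -0.44898)
H(f) = 1/(-1 + f) (H(f) = 1/(f + 1/(3 - 4)) = 1/(f + 1/(-1)) = 1/(f - 1) = 1/(-1 + f))
q(Q) = 1/(-22/49 + Q) (q(Q) = 1/(Q - 22/49) = 1/(-22/49 + Q))
(H(14) - 733)*q(37) = (1/(-1 + 14) - 733)*(49/(-22 + 49*37)) = (1/13 - 733)*(49/(-22 + 1813)) = (1/13 - 733)*(49/1791) = -466872/(13*1791) = -9528/13*49/1791 = -155624/7761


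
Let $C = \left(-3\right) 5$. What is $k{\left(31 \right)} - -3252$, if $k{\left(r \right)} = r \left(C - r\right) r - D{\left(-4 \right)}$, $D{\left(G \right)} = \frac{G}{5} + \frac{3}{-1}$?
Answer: $- \frac{204751}{5} \approx -40950.0$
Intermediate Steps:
$C = -15$
$D{\left(G \right)} = -3 + \frac{G}{5}$ ($D{\left(G \right)} = G \frac{1}{5} + 3 \left(-1\right) = \frac{G}{5} - 3 = -3 + \frac{G}{5}$)
$k{\left(r \right)} = \frac{19}{5} + r^{2} \left(-15 - r\right)$ ($k{\left(r \right)} = r \left(-15 - r\right) r - \left(-3 + \frac{1}{5} \left(-4\right)\right) = r^{2} \left(-15 - r\right) - \left(-3 - \frac{4}{5}\right) = r^{2} \left(-15 - r\right) - - \frac{19}{5} = r^{2} \left(-15 - r\right) + \frac{19}{5} = \frac{19}{5} + r^{2} \left(-15 - r\right)$)
$k{\left(31 \right)} - -3252 = \left(\frac{19}{5} - 31^{3} - 15 \cdot 31^{2}\right) - -3252 = \left(\frac{19}{5} - 29791 - 14415\right) + 3252 = - \frac{221011}{5} + 3252 = - \frac{204751}{5}$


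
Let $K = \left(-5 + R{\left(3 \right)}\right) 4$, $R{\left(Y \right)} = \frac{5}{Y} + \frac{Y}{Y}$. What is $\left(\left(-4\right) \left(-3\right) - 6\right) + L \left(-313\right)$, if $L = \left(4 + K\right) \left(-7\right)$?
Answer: $- \frac{35038}{3} \approx -11679.0$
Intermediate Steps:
$R{\left(Y \right)} = 1 + \frac{5}{Y}$ ($R{\left(Y \right)} = \frac{5}{Y} + 1 = 1 + \frac{5}{Y}$)
$K = - \frac{28}{3}$ ($K = \left(-5 + \frac{5 + 3}{3}\right) 4 = \left(-5 + \frac{1}{3} \cdot 8\right) 4 = \left(-5 + \frac{8}{3}\right) 4 = \left(- \frac{7}{3}\right) 4 = - \frac{28}{3} \approx -9.3333$)
$L = \frac{112}{3}$ ($L = \left(4 - \frac{28}{3}\right) \left(-7\right) = \left(- \frac{16}{3}\right) \left(-7\right) = \frac{112}{3} \approx 37.333$)
$\left(\left(-4\right) \left(-3\right) - 6\right) + L \left(-313\right) = \left(\left(-4\right) \left(-3\right) - 6\right) + \frac{112}{3} \left(-313\right) = \left(12 - 6\right) - \frac{35056}{3} = 6 - \frac{35056}{3} = - \frac{35038}{3}$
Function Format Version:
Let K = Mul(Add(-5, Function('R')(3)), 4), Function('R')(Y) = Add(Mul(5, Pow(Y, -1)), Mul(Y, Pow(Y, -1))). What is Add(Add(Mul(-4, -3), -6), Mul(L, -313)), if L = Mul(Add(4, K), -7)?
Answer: Rational(-35038, 3) ≈ -11679.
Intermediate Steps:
Function('R')(Y) = Add(1, Mul(5, Pow(Y, -1))) (Function('R')(Y) = Add(Mul(5, Pow(Y, -1)), 1) = Add(1, Mul(5, Pow(Y, -1))))
K = Rational(-28, 3) (K = Mul(Add(-5, Mul(Pow(3, -1), Add(5, 3))), 4) = Mul(Add(-5, Mul(Rational(1, 3), 8)), 4) = Mul(Add(-5, Rational(8, 3)), 4) = Mul(Rational(-7, 3), 4) = Rational(-28, 3) ≈ -9.3333)
L = Rational(112, 3) (L = Mul(Add(4, Rational(-28, 3)), -7) = Mul(Rational(-16, 3), -7) = Rational(112, 3) ≈ 37.333)
Add(Add(Mul(-4, -3), -6), Mul(L, -313)) = Add(Add(Mul(-4, -3), -6), Mul(Rational(112, 3), -313)) = Add(Add(12, -6), Rational(-35056, 3)) = Add(6, Rational(-35056, 3)) = Rational(-35038, 3)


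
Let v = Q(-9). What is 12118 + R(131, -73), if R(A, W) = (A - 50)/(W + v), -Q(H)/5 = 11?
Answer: 1551023/128 ≈ 12117.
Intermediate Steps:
Q(H) = -55 (Q(H) = -5*11 = -55)
v = -55
R(A, W) = (-50 + A)/(-55 + W) (R(A, W) = (A - 50)/(W - 55) = (-50 + A)/(-55 + W))
12118 + R(131, -73) = 12118 + (-50 + 131)/(-55 - 73) = 12118 + 81/(-128) = 12118 - 1/128*81 = 12118 - 81/128 = 1551023/128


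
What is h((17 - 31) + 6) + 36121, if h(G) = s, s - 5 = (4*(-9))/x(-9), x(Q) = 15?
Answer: 180618/5 ≈ 36124.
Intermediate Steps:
s = 13/5 (s = 5 + (4*(-9))/15 = 5 - 36*1/15 = 5 - 12/5 = 13/5 ≈ 2.6000)
h(G) = 13/5
h((17 - 31) + 6) + 36121 = 13/5 + 36121 = 180618/5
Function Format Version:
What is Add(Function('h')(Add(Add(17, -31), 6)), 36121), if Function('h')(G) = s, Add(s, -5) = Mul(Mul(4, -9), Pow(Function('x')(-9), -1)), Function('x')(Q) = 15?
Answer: Rational(180618, 5) ≈ 36124.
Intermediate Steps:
s = Rational(13, 5) (s = Add(5, Mul(Mul(4, -9), Pow(15, -1))) = Add(5, Mul(-36, Rational(1, 15))) = Add(5, Rational(-12, 5)) = Rational(13, 5) ≈ 2.6000)
Function('h')(G) = Rational(13, 5)
Add(Function('h')(Add(Add(17, -31), 6)), 36121) = Add(Rational(13, 5), 36121) = Rational(180618, 5)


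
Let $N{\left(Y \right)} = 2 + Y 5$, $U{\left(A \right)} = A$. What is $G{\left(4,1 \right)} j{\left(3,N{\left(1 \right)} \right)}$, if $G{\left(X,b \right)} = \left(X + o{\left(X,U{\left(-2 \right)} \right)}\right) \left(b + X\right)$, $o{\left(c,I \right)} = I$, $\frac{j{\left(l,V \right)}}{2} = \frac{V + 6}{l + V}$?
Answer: $26$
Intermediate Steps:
$N{\left(Y \right)} = 2 + 5 Y$
$j{\left(l,V \right)} = \frac{2 \left(6 + V\right)}{V + l}$ ($j{\left(l,V \right)} = 2 \frac{V + 6}{l + V} = 2 \frac{6 + V}{V + l} = \frac{2 \left(6 + V\right)}{V + l}$)
$G{\left(X,b \right)} = \left(-2 + X\right) \left(X + b\right)$ ($G{\left(X,b \right)} = \left(X - 2\right) \left(b + X\right) = \left(-2 + X\right) \left(X + b\right)$)
$G{\left(4,1 \right)} j{\left(3,N{\left(1 \right)} \right)} = \left(4^{2} - 8 - 2 + 4 \cdot 1\right) \frac{2 \left(6 + \left(2 + 5 \cdot 1\right)\right)}{\left(2 + 5 \cdot 1\right) + 3} = \left(16 - 8 - 2 + 4\right) \frac{2 \left(6 + \left(2 + 5\right)\right)}{\left(2 + 5\right) + 3} = 10 \frac{2 \left(6 + 7\right)}{7 + 3} = 10 \cdot 2 \cdot \frac{1}{10} \cdot 13 = 10 \cdot \frac{13}{5} = 26$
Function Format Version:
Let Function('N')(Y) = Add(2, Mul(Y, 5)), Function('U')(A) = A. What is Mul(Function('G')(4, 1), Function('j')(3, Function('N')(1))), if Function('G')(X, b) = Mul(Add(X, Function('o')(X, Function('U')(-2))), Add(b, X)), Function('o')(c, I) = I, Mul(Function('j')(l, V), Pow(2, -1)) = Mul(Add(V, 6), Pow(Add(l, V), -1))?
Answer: 26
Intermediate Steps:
Function('N')(Y) = Add(2, Mul(5, Y))
Function('j')(l, V) = Mul(2, Pow(Add(V, l), -1), Add(6, V)) (Function('j')(l, V) = Mul(2, Mul(Add(V, 6), Pow(Add(l, V), -1))) = Mul(2, Mul(Add(6, V), Pow(Add(V, l), -1))) = Mul(2, Mul(Pow(Add(V, l), -1), Add(6, V))) = Mul(2, Pow(Add(V, l), -1), Add(6, V)))
Function('G')(X, b) = Mul(Add(-2, X), Add(X, b)) (Function('G')(X, b) = Mul(Add(X, -2), Add(b, X)) = Mul(Add(-2, X), Add(X, b)))
Mul(Function('G')(4, 1), Function('j')(3, Function('N')(1))) = Mul(Add(Pow(4, 2), Mul(-2, 4), Mul(-2, 1), Mul(4, 1)), Mul(2, Pow(Add(Add(2, Mul(5, 1)), 3), -1), Add(6, Add(2, Mul(5, 1))))) = Mul(Add(16, -8, -2, 4), Mul(2, Pow(Add(Add(2, 5), 3), -1), Add(6, Add(2, 5)))) = Mul(10, Mul(2, Pow(Add(7, 3), -1), Add(6, 7))) = Mul(10, Mul(2, Pow(10, -1), 13)) = Mul(10, Mul(2, Rational(1, 10), 13)) = Mul(10, Rational(13, 5)) = 26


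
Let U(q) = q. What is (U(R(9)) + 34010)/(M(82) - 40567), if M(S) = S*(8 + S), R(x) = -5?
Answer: -34005/33187 ≈ -1.0246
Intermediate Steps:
(U(R(9)) + 34010)/(M(82) - 40567) = (-5 + 34010)/(82*(8 + 82) - 40567) = 34005/(82*90 - 40567) = 34005/(7380 - 40567) = 34005/(-33187) = 34005*(-1/33187) = -34005/33187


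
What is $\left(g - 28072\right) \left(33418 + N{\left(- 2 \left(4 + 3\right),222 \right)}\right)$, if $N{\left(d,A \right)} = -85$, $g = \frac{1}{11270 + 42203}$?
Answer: $- \frac{50035968135315}{53473} \approx -9.3572 \cdot 10^{8}$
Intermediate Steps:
$g = \frac{1}{53473} \approx 1.8701 \cdot 10^{-5}$
$\left(g - 28072\right) \left(33418 + N{\left(- 2 \left(4 + 3\right),222 \right)}\right) = \left(\frac{1}{53473} - 28072\right) \left(33418 - 85\right) = \left(- \frac{1501094055}{53473}\right) 33333 = - \frac{50035968135315}{53473}$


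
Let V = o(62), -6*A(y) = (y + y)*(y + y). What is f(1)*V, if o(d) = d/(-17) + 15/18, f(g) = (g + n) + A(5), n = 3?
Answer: 5453/153 ≈ 35.641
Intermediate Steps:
A(y) = -2*y²/3 (A(y) = -(y + y)*(y + y)/6 = -2*y*2*y/6 = -2*y²/3)
f(g) = -41/3 + g (f(g) = (g + 3) - ⅔*5² = (3 + g) - ⅔*25 = (3 + g) - 50/3 = -41/3 + g)
o(d) = ⅚ - d/17 (o(d) = d*(-1/17) + 15*(1/18) = -d/17 + ⅚ = ⅚ - d/17)
V = -287/102 (V = ⅚ - 1/17*62 = ⅚ - 62/17 = -287/102 ≈ -2.8137)
f(1)*V = (-41/3 + 1)*(-287/102) = -38/3*(-287/102) = 5453/153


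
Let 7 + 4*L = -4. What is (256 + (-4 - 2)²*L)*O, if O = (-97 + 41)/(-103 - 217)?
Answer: 1099/40 ≈ 27.475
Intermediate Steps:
L = -11/4 (L = -7/4 + (¼)*(-4) = -7/4 - 1 = -11/4 ≈ -2.7500)
O = 7/40 (O = -56/(-320) = -56*(-1/320) = 7/40 ≈ 0.17500)
(256 + (-4 - 2)²*L)*O = (256 + (-4 - 2)²*(-11/4))*(7/40) = (256 + (-6)²*(-11/4))*(7/40) = (256 + 36*(-11/4))*(7/40) = (256 - 99)*(7/40) = 157*(7/40) = 1099/40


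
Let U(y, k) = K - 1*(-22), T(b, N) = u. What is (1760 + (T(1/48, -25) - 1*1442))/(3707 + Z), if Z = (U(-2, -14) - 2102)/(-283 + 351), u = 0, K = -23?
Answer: 21624/249973 ≈ 0.086505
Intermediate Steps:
T(b, N) = 0
U(y, k) = -1 (U(y, k) = -23 - 1*(-22) = -23 + 22 = -1)
Z = -2103/68 (Z = (-1 - 2102)/(-283 + 351) = -2103/68 ≈ -30.926)
(1760 + (T(1/48, -25) - 1*1442))/(3707 + Z) = (1760 + (0 - 1*1442))/(3707 - 2103/68) = (1760 + (0 - 1442))/(249973/68) = (1760 - 1442)*(68/249973) = 318*(68/249973) = 21624/249973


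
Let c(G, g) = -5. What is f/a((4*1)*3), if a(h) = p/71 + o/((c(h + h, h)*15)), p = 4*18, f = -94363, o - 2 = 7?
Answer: -167494325/1587 ≈ -1.0554e+5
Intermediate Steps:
o = 9 (o = 2 + 7 = 9)
p = 72
a(h) = 1587/1775 (a(h) = 72/71 + 9/((-5*15)) = 72*(1/71) + 9/(-75) = 72/71 + 9*(-1/75) = 72/71 - 3/25 = 1587/1775)
f/a((4*1)*3) = -94363/1587/1775 = -94363*1775/1587 = -167494325/1587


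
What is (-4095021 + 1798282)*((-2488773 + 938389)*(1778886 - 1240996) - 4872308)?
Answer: 1915344639409536252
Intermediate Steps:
(-4095021 + 1798282)*((-2488773 + 938389)*(1778886 - 1240996) - 4872308) = -2296739*(-1550384*537890 - 4872308) = -2296739*(-833936049760 - 4872308) = -2296739*(-833940922068) = 1915344639409536252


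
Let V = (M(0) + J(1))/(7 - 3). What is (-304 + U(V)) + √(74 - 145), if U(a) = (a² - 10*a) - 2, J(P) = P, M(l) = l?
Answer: -4935/16 + I*√71 ≈ -308.44 + 8.4261*I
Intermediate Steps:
V = ¼ (V = (0 + 1)/(7 - 3) = 1/4 = 1*(¼) = ¼ ≈ 0.25000)
U(a) = -2 + a² - 10*a
(-304 + U(V)) + √(74 - 145) = (-304 + (-2 + (¼)² - 10*¼)) + √(74 - 145) = (-304 + (-2 + 1/16 - 5/2)) + √(-71) = (-304 - 71/16) + I*√71 = -4935/16 + I*√71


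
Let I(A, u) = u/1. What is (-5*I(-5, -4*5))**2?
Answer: 10000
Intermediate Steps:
I(A, u) = u (I(A, u) = u*1 = u)
(-5*I(-5, -4*5))**2 = (-(-20)*5)**2 = (-5*(-20))**2 = 100**2 = 10000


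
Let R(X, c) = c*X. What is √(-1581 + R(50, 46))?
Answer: √719 ≈ 26.814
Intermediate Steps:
R(X, c) = X*c
√(-1581 + R(50, 46)) = √(-1581 + 50*46) = √(-1581 + 2300) = √719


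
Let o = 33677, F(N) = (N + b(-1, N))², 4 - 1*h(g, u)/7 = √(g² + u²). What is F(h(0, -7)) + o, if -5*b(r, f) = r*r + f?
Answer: 33966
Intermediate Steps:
b(r, f) = -f/5 - r²/5 (b(r, f) = -(r*r + f)/5 = -(r² + f)/5 = -(f + r²)/5 = -f/5 - r²/5)
h(g, u) = 28 - 7*√(g² + u²)
F(N) = (-⅕ + 4*N/5)² (F(N) = (N + (-N/5 - ⅕*(-1)²))² = (N + (-N/5 - ⅕*1))² = (N + (-N/5 - ⅕))² = (N + (-⅕ - N/5))² = (-⅕ + 4*N/5)²)
F(h(0, -7)) + o = (-1 + 4*(28 - 7*√(0² + (-7)²)))²/25 + 33677 = (-1 + 4*(28 - 7*√(0 + 49)))²/25 + 33677 = (-1 + 4*(28 - 7*√49))²/25 + 33677 = (-1 + 4*(28 - 7*7))²/25 + 33677 = (-1 + 4*(28 - 49))²/25 + 33677 = (-1 + 4*(-21))²/25 + 33677 = (-1 - 84)²/25 + 33677 = (1/25)*(-85)² + 33677 = (1/25)*7225 + 33677 = 289 + 33677 = 33966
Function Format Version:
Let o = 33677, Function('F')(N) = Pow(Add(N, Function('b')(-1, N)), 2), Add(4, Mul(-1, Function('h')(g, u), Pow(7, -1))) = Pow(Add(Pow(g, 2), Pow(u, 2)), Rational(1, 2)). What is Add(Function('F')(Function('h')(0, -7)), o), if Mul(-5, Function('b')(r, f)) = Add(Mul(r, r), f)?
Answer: 33966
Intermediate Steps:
Function('b')(r, f) = Add(Mul(Rational(-1, 5), f), Mul(Rational(-1, 5), Pow(r, 2))) (Function('b')(r, f) = Mul(Rational(-1, 5), Add(Mul(r, r), f)) = Mul(Rational(-1, 5), Add(Pow(r, 2), f)) = Mul(Rational(-1, 5), Add(f, Pow(r, 2))) = Add(Mul(Rational(-1, 5), f), Mul(Rational(-1, 5), Pow(r, 2))))
Function('h')(g, u) = Add(28, Mul(-7, Pow(Add(Pow(g, 2), Pow(u, 2)), Rational(1, 2))))
Function('F')(N) = Pow(Add(Rational(-1, 5), Mul(Rational(4, 5), N)), 2) (Function('F')(N) = Pow(Add(N, Add(Mul(Rational(-1, 5), N), Mul(Rational(-1, 5), Pow(-1, 2)))), 2) = Pow(Add(N, Add(Mul(Rational(-1, 5), N), Mul(Rational(-1, 5), 1))), 2) = Pow(Add(N, Add(Mul(Rational(-1, 5), N), Rational(-1, 5))), 2) = Pow(Add(N, Add(Rational(-1, 5), Mul(Rational(-1, 5), N))), 2) = Pow(Add(Rational(-1, 5), Mul(Rational(4, 5), N)), 2))
Add(Function('F')(Function('h')(0, -7)), o) = Add(Mul(Rational(1, 25), Pow(Add(-1, Mul(4, Add(28, Mul(-7, Pow(Add(Pow(0, 2), Pow(-7, 2)), Rational(1, 2)))))), 2)), 33677) = Add(Mul(Rational(1, 25), Pow(Add(-1, Mul(4, Add(28, Mul(-7, Pow(Add(0, 49), Rational(1, 2)))))), 2)), 33677) = Add(Mul(Rational(1, 25), Pow(Add(-1, Mul(4, Add(28, Mul(-7, Pow(49, Rational(1, 2)))))), 2)), 33677) = Add(Mul(Rational(1, 25), Pow(Add(-1, Mul(4, Add(28, Mul(-7, 7)))), 2)), 33677) = Add(Mul(Rational(1, 25), Pow(Add(-1, Mul(4, Add(28, -49))), 2)), 33677) = Add(Mul(Rational(1, 25), Pow(Add(-1, Mul(4, -21)), 2)), 33677) = Add(Mul(Rational(1, 25), Pow(Add(-1, -84), 2)), 33677) = Add(Mul(Rational(1, 25), Pow(-85, 2)), 33677) = Add(Mul(Rational(1, 25), 7225), 33677) = Add(289, 33677) = 33966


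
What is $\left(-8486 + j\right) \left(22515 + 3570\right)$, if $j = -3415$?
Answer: $-310437585$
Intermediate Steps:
$\left(-8486 + j\right) \left(22515 + 3570\right) = \left(-8486 - 3415\right) \left(22515 + 3570\right) = \left(-11901\right) 26085 = -310437585$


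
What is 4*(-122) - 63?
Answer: -551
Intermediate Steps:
4*(-122) - 63 = -488 - 63 = -551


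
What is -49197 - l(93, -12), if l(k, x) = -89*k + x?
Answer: -40908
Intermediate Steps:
l(k, x) = x - 89*k
-49197 - l(93, -12) = -49197 - (-12 - 89*93) = -49197 - (-12 - 8277) = -49197 - 1*(-8289) = -49197 + 8289 = -40908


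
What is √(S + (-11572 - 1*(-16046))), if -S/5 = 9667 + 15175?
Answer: 6*I*√3326 ≈ 346.03*I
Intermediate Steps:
S = -124210 (S = -5*(9667 + 15175) = -5*24842 = -124210)
√(S + (-11572 - 1*(-16046))) = √(-124210 + (-11572 - 1*(-16046))) = √(-124210 + (-11572 + 16046)) = √(-124210 + 4474) = √(-119736) = 6*I*√3326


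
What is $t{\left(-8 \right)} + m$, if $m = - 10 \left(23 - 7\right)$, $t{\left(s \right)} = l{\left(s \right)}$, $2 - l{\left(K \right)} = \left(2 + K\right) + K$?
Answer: $-144$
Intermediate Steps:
$l{\left(K \right)} = - 2 K$ ($l{\left(K \right)} = 2 - \left(\left(2 + K\right) + K\right) = 2 - \left(2 + 2 K\right) = - 2 K$)
$t{\left(s \right)} = - 2 s$
$m = -160$ ($m = \left(-10\right) 16 = -160$)
$t{\left(-8 \right)} + m = \left(-2\right) \left(-8\right) - 160 = 16 - 160 = -144$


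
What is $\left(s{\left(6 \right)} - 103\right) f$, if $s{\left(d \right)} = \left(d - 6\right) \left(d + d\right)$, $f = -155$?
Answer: $15965$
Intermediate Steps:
$s{\left(d \right)} = 2 d \left(-6 + d\right)$ ($s{\left(d \right)} = \left(-6 + d\right) 2 d = 2 d \left(-6 + d\right)$)
$\left(s{\left(6 \right)} - 103\right) f = \left(2 \cdot 6 \left(-6 + 6\right) - 103\right) \left(-155\right) = \left(2 \cdot 6 \cdot 0 - 103\right) \left(-155\right) = \left(0 - 103\right) \left(-155\right) = \left(-103\right) \left(-155\right) = 15965$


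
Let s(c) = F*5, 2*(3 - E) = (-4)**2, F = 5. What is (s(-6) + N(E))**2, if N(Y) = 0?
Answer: 625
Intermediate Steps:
E = -5 (E = 3 - 1/2*(-4)**2 = 3 - 1/2*16 = 3 - 8 = -5)
s(c) = 25 (s(c) = 5*5 = 25)
(s(-6) + N(E))**2 = (25 + 0)**2 = 25**2 = 625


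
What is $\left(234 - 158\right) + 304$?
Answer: $380$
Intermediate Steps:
$\left(234 - 158\right) + 304 = 76 + 304 = 380$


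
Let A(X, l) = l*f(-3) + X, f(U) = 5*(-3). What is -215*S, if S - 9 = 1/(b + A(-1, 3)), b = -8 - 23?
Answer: -148780/77 ≈ -1932.2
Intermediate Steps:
f(U) = -15
A(X, l) = X - 15*l (A(X, l) = l*(-15) + X = -15*l + X = X - 15*l)
b = -31
S = 692/77 (S = 9 + 1/(-31 + (-1 - 15*3)) = 9 + 1/(-31 + (-1 - 45)) = 9 + 1/(-31 - 46) = 9 + 1/(-77) = 9 - 1/77 = 692/77 ≈ 8.9870)
-215*S = -215*692/77 = -148780/77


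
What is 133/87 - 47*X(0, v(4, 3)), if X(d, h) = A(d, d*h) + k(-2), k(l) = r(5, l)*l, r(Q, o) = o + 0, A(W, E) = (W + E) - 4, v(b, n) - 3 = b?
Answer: 133/87 ≈ 1.5287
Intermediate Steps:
v(b, n) = 3 + b
A(W, E) = -4 + E + W (A(W, E) = (E + W) - 4 = -4 + E + W)
r(Q, o) = o
k(l) = l**2 (k(l) = l*l = l**2)
X(d, h) = d + d*h (X(d, h) = (-4 + d*h + d) + (-2)**2 = (-4 + d + d*h) + 4 = d + d*h)
133/87 - 47*X(0, v(4, 3)) = 133/87 - 0*(1 + (3 + 4)) = 133*(1/87) - 0*(1 + 7) = 133/87 - 0*8 = 133/87 - 47*0 = 133/87 + 0 = 133/87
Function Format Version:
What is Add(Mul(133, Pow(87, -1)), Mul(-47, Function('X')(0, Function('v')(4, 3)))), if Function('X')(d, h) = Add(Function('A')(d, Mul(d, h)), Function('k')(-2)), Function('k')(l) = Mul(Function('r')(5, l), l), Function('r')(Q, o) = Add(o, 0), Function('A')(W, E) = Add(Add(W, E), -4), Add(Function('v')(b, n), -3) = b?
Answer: Rational(133, 87) ≈ 1.5287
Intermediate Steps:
Function('v')(b, n) = Add(3, b)
Function('A')(W, E) = Add(-4, E, W) (Function('A')(W, E) = Add(Add(E, W), -4) = Add(-4, E, W))
Function('r')(Q, o) = o
Function('k')(l) = Pow(l, 2) (Function('k')(l) = Mul(l, l) = Pow(l, 2))
Function('X')(d, h) = Add(d, Mul(d, h)) (Function('X')(d, h) = Add(Add(-4, Mul(d, h), d), Pow(-2, 2)) = Add(Add(-4, d, Mul(d, h)), 4) = Add(d, Mul(d, h)))
Add(Mul(133, Pow(87, -1)), Mul(-47, Function('X')(0, Function('v')(4, 3)))) = Add(Mul(133, Pow(87, -1)), Mul(-47, Mul(0, Add(1, Add(3, 4))))) = Add(Mul(133, Rational(1, 87)), Mul(-47, Mul(0, Add(1, 7)))) = Add(Rational(133, 87), Mul(-47, Mul(0, 8))) = Add(Rational(133, 87), Mul(-47, 0)) = Add(Rational(133, 87), 0) = Rational(133, 87)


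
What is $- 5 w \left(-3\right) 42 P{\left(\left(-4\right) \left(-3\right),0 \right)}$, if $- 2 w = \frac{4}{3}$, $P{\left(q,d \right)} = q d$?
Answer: $0$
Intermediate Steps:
$P{\left(q,d \right)} = d q$
$w = - \frac{2}{3}$ ($w = - \frac{4 \cdot \frac{1}{3}}{2} = \left(- \frac{1}{2}\right) \frac{4}{3} = - \frac{2}{3} \approx -0.66667$)
$- 5 w \left(-3\right) 42 P{\left(\left(-4\right) \left(-3\right),0 \right)} = \left(-5\right) \left(- \frac{2}{3}\right) \left(-3\right) 42 \cdot 0 \left(\left(-4\right) \left(-3\right)\right) = \frac{10}{3} \left(-3\right) 42 \cdot 0 \cdot 12 = \left(-10\right) 42 \cdot 0 = \left(-420\right) 0 = 0$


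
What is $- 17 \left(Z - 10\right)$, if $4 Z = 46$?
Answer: $- \frac{51}{2} \approx -25.5$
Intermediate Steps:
$Z = \frac{23}{2}$ ($Z = \frac{1}{4} \cdot 46 = \frac{23}{2} \approx 11.5$)
$- 17 \left(Z - 10\right) = - 17 \left(\frac{23}{2} - 10\right) = \left(-17\right) \frac{3}{2} = - \frac{51}{2}$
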